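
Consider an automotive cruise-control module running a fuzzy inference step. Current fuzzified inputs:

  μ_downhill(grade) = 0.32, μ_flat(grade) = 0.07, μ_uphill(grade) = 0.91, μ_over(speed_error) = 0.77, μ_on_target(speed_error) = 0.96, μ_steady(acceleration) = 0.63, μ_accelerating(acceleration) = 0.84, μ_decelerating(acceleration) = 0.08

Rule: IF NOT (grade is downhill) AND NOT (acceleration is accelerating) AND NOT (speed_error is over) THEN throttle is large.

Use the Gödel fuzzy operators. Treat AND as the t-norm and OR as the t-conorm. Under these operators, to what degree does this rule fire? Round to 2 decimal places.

firing strength: ¬downhill=1−0.32=0.68, ¬accelerating=1−0.84=0.16, ¬over=1−0.77=0.23; AND[min(a, b)] → w = 0.16

0.16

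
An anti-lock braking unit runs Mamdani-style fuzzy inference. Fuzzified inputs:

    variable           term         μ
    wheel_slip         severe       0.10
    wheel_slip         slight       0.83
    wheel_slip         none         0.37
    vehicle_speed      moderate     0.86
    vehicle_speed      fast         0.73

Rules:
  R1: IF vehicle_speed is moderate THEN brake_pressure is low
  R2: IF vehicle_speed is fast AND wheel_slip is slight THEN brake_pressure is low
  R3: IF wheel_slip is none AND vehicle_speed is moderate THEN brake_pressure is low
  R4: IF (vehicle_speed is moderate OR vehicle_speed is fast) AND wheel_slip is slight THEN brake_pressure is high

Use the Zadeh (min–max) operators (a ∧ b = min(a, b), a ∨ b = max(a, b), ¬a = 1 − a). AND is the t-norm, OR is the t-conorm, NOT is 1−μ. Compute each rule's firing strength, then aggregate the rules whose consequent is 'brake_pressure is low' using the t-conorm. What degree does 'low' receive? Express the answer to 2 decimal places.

0.86

R1: moderate=0.86 → w = 0.86
R2: fast=0.73, slight=0.83; AND[min(a, b)] → w = 0.73
R3: none=0.37, moderate=0.86; AND[min(a, b)] → w = 0.37
R4: (moderate=0.86 OR fast=0.73) = 0.86; AND[min(a, b)] with slight=0.83 → w = 0.83
Rules with consequent 'low': {R1, R2, R3} → strengths 0.86, 0.73, 0.37
Aggregate via t-conorm [max(a, b)]: 0.86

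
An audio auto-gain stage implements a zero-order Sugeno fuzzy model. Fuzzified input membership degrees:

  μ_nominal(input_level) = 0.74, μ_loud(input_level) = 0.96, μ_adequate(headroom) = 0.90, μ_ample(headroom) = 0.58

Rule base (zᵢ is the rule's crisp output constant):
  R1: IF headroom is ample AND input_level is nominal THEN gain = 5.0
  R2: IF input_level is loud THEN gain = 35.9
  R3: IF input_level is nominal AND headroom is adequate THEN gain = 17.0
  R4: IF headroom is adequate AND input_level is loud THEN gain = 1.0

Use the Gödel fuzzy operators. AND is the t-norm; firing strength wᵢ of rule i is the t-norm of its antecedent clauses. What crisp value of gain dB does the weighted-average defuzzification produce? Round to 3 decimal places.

R1 (z=5.0): ample=0.58, nominal=0.74; AND[min(a, b)] → w = 0.58
R2 (z=35.9): loud=0.96 → w = 0.96
R3 (z=17.0): nominal=0.74, adequate=0.90; AND[min(a, b)] → w = 0.74
R4 (z=1.0): adequate=0.90, loud=0.96; AND[min(a, b)] → w = 0.90
Weighted average = (0.58·5.0 + 0.96·35.9 + 0.74·17.0 + 0.90·1.0) / (0.58 + 0.96 + 0.74 + 0.90)
  = 50.8440 / 3.1800 = 15.989

15.989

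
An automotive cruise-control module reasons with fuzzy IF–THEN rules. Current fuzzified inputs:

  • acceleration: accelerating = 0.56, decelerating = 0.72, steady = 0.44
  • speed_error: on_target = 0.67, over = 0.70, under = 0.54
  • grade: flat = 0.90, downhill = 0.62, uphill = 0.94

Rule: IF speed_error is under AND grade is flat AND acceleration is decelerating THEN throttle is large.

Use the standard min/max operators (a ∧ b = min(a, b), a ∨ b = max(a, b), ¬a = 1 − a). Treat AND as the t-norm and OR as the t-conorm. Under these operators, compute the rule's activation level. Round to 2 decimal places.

0.54

firing strength: under=0.54, flat=0.90, decelerating=0.72; AND[min(a, b)] → w = 0.54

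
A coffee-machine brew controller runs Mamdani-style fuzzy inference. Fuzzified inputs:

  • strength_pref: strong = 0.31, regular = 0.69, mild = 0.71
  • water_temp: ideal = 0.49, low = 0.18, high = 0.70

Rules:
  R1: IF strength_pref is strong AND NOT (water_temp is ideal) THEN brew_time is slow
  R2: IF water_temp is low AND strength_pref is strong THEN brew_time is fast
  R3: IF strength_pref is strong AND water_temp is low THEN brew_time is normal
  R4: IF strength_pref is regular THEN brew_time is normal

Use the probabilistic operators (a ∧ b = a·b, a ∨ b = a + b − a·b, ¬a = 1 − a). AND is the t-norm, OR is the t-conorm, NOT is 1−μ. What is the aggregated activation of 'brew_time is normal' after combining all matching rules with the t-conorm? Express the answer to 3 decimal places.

R1: strong=0.31, ¬ideal=1−0.49=0.51; AND[a·b] → w = 0.1581
R2: low=0.18, strong=0.31; AND[a·b] → w = 0.0558
R3: strong=0.31, low=0.18; AND[a·b] → w = 0.0558
R4: regular=0.69 → w = 0.6900
Rules with consequent 'normal': {R3, R4} → strengths 0.0558, 0.6900
Aggregate via t-conorm [a + b − a·b]: 0.7073

0.707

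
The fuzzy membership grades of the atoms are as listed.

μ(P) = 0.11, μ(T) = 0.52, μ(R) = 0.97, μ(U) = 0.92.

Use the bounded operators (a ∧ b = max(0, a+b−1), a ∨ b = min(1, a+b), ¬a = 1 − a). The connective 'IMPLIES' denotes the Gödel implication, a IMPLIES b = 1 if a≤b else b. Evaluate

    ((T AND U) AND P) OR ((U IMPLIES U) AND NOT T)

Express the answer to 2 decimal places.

T AND U = max(0, a+b−1) on (0.52, 0.92) = 0.44
(T AND U) AND P = max(0, a+b−1) on (0.44, 0.11) = 0.00
U IMPLIES U  [Gödel: 1 if a≤b else b] with a=0.92, b=0.92 → 1.00
NOT T = 1 − 0.52 = 0.48
(U IMPLIES U) AND NOT T = max(0, a+b−1) on (1.00, 0.48) = 0.48
((T AND U) AND P) OR ((U IMPLIES U) AND NOT T) = min(1, a+b) on (0.00, 0.48) = 0.48

0.48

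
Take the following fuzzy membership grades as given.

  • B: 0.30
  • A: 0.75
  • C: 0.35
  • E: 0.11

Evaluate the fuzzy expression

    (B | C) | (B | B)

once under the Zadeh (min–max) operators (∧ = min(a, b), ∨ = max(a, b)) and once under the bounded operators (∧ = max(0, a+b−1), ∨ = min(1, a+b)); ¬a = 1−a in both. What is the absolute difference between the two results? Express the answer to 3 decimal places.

Under Zadeh (min–max):
  B | C = max(a, b) on (0.30, 0.35) = 0.35
  B | B = max(a, b) on (0.30, 0.30) = 0.30
  (B | C) | (B | B) = max(a, b) on (0.35, 0.30) = 0.35
  → value = 0.3500
Under bounded:
  B | C = min(1, a+b) on (0.30, 0.35) = 0.65
  B | B = min(1, a+b) on (0.30, 0.30) = 0.60
  (B | C) | (B | B) = min(1, a+b) on (0.65, 0.60) = 1.00
  → value = 1.0000
|0.3500 − 1.0000| = 0.650

0.650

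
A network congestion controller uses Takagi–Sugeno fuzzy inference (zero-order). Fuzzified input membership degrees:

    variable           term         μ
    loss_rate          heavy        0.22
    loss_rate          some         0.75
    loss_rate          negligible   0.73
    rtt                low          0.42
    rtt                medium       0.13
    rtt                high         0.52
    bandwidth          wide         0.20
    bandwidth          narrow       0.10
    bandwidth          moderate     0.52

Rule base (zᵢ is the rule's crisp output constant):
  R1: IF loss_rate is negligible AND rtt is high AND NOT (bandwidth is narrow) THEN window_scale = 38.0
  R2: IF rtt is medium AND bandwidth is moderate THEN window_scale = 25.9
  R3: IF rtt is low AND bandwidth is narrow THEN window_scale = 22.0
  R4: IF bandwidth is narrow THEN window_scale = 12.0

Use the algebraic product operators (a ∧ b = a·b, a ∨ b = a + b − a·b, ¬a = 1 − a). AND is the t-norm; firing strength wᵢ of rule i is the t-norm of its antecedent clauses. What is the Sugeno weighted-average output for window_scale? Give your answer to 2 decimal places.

30.58

R1 (z=38.0): negligible=0.73, high=0.52, ¬narrow=1−0.10=0.90; AND[a·b] → w = 0.3416
R2 (z=25.9): medium=0.13, moderate=0.52; AND[a·b] → w = 0.0676
R3 (z=22.0): low=0.42, narrow=0.10; AND[a·b] → w = 0.0420
R4 (z=12.0): narrow=0.10 → w = 0.1000
Weighted average = (0.3416·38.0 + 0.0676·25.9 + 0.0420·22.0 + 0.1000·12.0) / (0.3416 + 0.0676 + 0.0420 + 0.1000)
  = 16.8572 / 0.5512 = 30.58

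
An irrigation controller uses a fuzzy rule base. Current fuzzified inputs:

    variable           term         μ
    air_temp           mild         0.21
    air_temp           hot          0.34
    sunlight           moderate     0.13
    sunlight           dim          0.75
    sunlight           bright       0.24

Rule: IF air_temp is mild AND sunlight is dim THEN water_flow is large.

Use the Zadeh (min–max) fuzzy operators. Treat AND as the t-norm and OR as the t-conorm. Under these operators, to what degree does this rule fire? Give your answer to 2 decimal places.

firing strength: mild=0.21, dim=0.75; AND[min(a, b)] → w = 0.21

0.21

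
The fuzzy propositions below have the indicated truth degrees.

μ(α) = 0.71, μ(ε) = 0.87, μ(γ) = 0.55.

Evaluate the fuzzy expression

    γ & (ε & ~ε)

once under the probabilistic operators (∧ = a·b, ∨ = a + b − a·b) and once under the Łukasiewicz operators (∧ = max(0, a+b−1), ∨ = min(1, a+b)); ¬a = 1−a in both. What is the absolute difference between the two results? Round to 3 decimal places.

0.062

Under probabilistic:
  ~ε = 1 − 0.8700 = 0.1300
  ε & ~ε = a·b on (0.8700, 0.1300) = 0.1131
  γ & (ε & ~ε) = a·b on (0.5500, 0.1131) = 0.0622
  → value = 0.0622
Under Łukasiewicz:
  ~ε = 1 − 0.87 = 0.13
  ε & ~ε = max(0, a+b−1) on (0.87, 0.13) = 0.00
  γ & (ε & ~ε) = max(0, a+b−1) on (0.55, 0.00) = 0.00
  → value = 0.0000
|0.0622 − 0.0000| = 0.062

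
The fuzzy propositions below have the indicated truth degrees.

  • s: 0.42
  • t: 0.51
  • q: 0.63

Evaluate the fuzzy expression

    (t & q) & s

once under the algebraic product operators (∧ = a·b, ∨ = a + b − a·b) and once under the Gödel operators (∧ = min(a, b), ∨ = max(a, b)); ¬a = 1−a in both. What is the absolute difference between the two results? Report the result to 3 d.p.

0.285

Under algebraic product:
  t & q = a·b on (0.5100, 0.6300) = 0.3213
  (t & q) & s = a·b on (0.3213, 0.4200) = 0.1349
  → value = 0.1349
Under Gödel:
  t & q = min(a, b) on (0.51, 0.63) = 0.51
  (t & q) & s = min(a, b) on (0.51, 0.42) = 0.42
  → value = 0.4200
|0.1349 − 0.4200| = 0.285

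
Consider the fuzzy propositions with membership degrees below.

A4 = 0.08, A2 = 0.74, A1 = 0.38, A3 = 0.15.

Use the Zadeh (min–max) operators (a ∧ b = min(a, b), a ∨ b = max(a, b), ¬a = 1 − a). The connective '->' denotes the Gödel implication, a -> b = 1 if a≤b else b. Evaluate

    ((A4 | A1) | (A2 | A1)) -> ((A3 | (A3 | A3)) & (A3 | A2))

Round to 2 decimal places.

0.15

A4 | A1 = max(a, b) on (0.08, 0.38) = 0.38
A2 | A1 = max(a, b) on (0.74, 0.38) = 0.74
(A4 | A1) | (A2 | A1) = max(a, b) on (0.38, 0.74) = 0.74
A3 | A3 = max(a, b) on (0.15, 0.15) = 0.15
A3 | (A3 | A3) = max(a, b) on (0.15, 0.15) = 0.15
A3 | A2 = max(a, b) on (0.15, 0.74) = 0.74
(A3 | (A3 | A3)) & (A3 | A2) = min(a, b) on (0.15, 0.74) = 0.15
((A4 | A1) | (A2 | A1)) -> ((A3 | (A3 | A3)) & (A3 | A2))  [Gödel: 1 if a≤b else b] with a=0.74, b=0.15 → 0.15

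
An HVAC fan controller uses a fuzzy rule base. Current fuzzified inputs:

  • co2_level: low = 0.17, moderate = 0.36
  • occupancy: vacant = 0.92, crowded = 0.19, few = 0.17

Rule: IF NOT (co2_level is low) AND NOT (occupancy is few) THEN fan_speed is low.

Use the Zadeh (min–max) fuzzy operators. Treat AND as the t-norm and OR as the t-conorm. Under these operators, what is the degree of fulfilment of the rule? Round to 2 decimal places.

0.83

firing strength: ¬low=1−0.17=0.83, ¬few=1−0.17=0.83; AND[min(a, b)] → w = 0.83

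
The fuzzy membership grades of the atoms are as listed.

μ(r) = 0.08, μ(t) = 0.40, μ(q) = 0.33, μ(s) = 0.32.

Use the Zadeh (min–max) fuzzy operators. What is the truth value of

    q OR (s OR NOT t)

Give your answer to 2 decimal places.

NOT t = 1 − 0.40 = 0.60
s OR NOT t = max(a, b) on (0.32, 0.60) = 0.60
q OR (s OR NOT t) = max(a, b) on (0.33, 0.60) = 0.60

0.60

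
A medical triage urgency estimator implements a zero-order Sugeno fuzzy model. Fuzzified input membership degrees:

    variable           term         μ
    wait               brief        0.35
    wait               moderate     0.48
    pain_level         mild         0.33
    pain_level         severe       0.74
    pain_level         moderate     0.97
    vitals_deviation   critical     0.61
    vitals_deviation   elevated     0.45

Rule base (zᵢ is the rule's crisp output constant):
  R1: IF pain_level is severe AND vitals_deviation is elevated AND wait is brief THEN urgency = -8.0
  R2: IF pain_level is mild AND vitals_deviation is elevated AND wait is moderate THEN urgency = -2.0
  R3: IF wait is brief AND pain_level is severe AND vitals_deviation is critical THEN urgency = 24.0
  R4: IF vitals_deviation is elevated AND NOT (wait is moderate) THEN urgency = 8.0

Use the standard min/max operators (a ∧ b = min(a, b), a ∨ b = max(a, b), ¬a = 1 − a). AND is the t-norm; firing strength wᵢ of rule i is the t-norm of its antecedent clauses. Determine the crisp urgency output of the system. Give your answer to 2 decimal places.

5.77

R1 (z=-8.0): severe=0.74, elevated=0.45, brief=0.35; AND[min(a, b)] → w = 0.35
R2 (z=-2.0): mild=0.33, elevated=0.45, moderate=0.48; AND[min(a, b)] → w = 0.33
R3 (z=24.0): brief=0.35, severe=0.74, critical=0.61; AND[min(a, b)] → w = 0.35
R4 (z=8.0): elevated=0.45, ¬moderate=1−0.48=0.52; AND[min(a, b)] → w = 0.45
Weighted average = (0.35·-8.0 + 0.33·-2.0 + 0.35·24.0 + 0.45·8.0) / (0.35 + 0.33 + 0.35 + 0.45)
  = 8.5400 / 1.4800 = 5.77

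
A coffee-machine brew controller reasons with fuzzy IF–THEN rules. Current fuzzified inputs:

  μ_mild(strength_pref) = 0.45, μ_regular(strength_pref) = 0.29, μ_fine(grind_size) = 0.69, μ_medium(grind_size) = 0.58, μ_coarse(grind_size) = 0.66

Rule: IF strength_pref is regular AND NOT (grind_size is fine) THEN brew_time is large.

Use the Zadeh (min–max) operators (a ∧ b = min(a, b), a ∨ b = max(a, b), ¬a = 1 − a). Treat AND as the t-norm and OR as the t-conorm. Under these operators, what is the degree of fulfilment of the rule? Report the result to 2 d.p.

firing strength: regular=0.29, ¬fine=1−0.69=0.31; AND[min(a, b)] → w = 0.29

0.29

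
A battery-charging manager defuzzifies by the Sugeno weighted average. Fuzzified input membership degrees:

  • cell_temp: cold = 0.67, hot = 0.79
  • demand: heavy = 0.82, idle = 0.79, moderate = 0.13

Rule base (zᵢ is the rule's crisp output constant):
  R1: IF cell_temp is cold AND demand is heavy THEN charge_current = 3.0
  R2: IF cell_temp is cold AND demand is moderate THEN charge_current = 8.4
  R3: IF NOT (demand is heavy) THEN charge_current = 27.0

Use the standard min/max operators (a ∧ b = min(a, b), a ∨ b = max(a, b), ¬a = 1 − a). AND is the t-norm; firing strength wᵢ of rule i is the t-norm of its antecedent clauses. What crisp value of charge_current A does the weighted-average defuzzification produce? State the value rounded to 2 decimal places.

R1 (z=3.0): cold=0.67, heavy=0.82; AND[min(a, b)] → w = 0.67
R2 (z=8.4): cold=0.67, moderate=0.13; AND[min(a, b)] → w = 0.13
R3 (z=27.0): ¬heavy=1−0.82=0.18 → w = 0.18
Weighted average = (0.67·3.0 + 0.13·8.4 + 0.18·27.0) / (0.67 + 0.13 + 0.18)
  = 7.9620 / 0.9800 = 8.12

8.12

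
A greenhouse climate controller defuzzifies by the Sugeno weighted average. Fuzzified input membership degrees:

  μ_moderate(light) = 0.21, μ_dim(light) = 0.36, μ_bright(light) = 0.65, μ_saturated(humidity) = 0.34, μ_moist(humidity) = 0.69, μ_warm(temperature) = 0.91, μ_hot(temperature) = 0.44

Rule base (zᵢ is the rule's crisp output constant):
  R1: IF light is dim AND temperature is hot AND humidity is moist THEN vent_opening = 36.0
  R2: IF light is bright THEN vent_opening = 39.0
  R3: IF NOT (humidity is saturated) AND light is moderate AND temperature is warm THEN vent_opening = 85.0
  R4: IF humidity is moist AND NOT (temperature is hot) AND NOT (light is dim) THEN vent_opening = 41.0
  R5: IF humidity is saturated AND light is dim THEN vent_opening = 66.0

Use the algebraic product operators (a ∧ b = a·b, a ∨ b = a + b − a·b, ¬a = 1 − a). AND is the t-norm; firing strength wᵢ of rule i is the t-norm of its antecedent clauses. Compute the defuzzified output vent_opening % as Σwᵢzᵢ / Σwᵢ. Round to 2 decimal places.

46.39

R1 (z=36.0): dim=0.36, hot=0.44, moist=0.69; AND[a·b] → w = 0.1093
R2 (z=39.0): bright=0.65 → w = 0.6500
R3 (z=85.0): ¬saturated=1−0.34=0.66, moderate=0.21, warm=0.91; AND[a·b] → w = 0.1261
R4 (z=41.0): moist=0.69, ¬hot=1−0.44=0.56, ¬dim=1−0.36=0.64; AND[a·b] → w = 0.2473
R5 (z=66.0): saturated=0.34, dim=0.36; AND[a·b] → w = 0.1224
Weighted average = (0.1093·36.0 + 0.6500·39.0 + 0.1261·85.0 + 0.2473·41.0 + 0.1224·66.0) / (0.1093 + 0.6500 + 0.1261 + 0.2473 + 0.1224)
  = 58.2229 / 1.2551 = 46.39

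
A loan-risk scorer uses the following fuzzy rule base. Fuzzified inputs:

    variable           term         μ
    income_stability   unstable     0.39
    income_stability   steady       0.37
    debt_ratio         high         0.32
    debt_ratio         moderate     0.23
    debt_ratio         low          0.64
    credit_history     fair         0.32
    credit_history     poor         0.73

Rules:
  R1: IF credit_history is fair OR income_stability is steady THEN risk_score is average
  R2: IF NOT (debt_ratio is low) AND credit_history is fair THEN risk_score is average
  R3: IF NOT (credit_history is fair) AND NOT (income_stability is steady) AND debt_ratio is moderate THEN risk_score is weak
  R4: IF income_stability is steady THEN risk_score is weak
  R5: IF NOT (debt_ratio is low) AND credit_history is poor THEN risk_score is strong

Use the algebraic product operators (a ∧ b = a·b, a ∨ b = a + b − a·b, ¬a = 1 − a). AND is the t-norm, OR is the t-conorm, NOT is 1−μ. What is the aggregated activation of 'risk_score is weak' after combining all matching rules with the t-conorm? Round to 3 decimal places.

0.432

R1: fair=0.32, steady=0.37; OR[a + b − a·b] → w = 0.5716
R2: ¬low=1−0.64=0.36, fair=0.32; AND[a·b] → w = 0.1152
R3: ¬fair=1−0.32=0.68, ¬steady=1−0.37=0.63, moderate=0.23; AND[a·b] → w = 0.0985
R4: steady=0.37 → w = 0.3700
R5: ¬low=1−0.64=0.36, poor=0.73; AND[a·b] → w = 0.2628
Rules with consequent 'weak': {R3, R4} → strengths 0.0985, 0.3700
Aggregate via t-conorm [a + b − a·b]: 0.4321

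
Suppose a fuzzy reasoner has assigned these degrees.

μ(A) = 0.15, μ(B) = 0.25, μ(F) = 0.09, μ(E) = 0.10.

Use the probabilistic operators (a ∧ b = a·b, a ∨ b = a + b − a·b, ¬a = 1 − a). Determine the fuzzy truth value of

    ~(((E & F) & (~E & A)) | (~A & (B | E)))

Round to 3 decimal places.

E & F = a·b on (0.1000, 0.0900) = 0.0090
~E = 1 − 0.1000 = 0.9000
~E & A = a·b on (0.9000, 0.1500) = 0.1350
(E & F) & (~E & A) = a·b on (0.0090, 0.1350) = 0.0012
~A = 1 − 0.1500 = 0.8500
B | E = a + b − a·b on (0.2500, 0.1000) = 0.3250
~A & (B | E) = a·b on (0.8500, 0.3250) = 0.2762
((E & F) & (~E & A)) | (~A & (B | E)) = a + b − a·b on (0.0012, 0.2762) = 0.2771
~(((E & F) & (~E & A)) | (~A & (B | E))) = 1 − 0.2771 = 0.7229

0.723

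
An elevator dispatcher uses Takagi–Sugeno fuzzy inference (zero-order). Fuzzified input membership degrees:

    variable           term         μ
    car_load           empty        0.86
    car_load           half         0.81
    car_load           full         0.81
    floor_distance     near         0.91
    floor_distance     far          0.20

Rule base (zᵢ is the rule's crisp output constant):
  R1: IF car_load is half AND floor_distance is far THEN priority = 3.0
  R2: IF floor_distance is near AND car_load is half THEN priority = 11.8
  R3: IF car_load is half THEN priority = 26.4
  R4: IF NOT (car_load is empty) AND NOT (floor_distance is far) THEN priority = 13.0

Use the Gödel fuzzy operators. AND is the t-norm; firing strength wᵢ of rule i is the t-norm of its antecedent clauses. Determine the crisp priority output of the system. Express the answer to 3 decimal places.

R1 (z=3.0): half=0.81, far=0.20; AND[min(a, b)] → w = 0.20
R2 (z=11.8): near=0.91, half=0.81; AND[min(a, b)] → w = 0.81
R3 (z=26.4): half=0.81 → w = 0.81
R4 (z=13.0): ¬empty=1−0.86=0.14, ¬far=1−0.20=0.80; AND[min(a, b)] → w = 0.14
Weighted average = (0.20·3.0 + 0.81·11.8 + 0.81·26.4 + 0.14·13.0) / (0.20 + 0.81 + 0.81 + 0.14)
  = 33.3620 / 1.9600 = 17.021

17.021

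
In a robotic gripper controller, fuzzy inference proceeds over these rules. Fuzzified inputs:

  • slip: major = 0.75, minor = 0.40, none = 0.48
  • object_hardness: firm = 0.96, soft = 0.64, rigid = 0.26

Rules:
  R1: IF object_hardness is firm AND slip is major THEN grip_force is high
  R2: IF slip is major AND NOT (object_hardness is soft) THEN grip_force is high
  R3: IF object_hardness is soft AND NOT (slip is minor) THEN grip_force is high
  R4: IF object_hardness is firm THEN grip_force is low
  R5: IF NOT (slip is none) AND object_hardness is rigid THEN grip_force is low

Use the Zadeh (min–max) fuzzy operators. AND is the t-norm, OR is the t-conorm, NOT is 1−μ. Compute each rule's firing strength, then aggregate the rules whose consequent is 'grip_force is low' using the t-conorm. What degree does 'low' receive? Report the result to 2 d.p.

R1: firm=0.96, major=0.75; AND[min(a, b)] → w = 0.75
R2: major=0.75, ¬soft=1−0.64=0.36; AND[min(a, b)] → w = 0.36
R3: soft=0.64, ¬minor=1−0.40=0.60; AND[min(a, b)] → w = 0.60
R4: firm=0.96 → w = 0.96
R5: ¬none=1−0.48=0.52, rigid=0.26; AND[min(a, b)] → w = 0.26
Rules with consequent 'low': {R4, R5} → strengths 0.96, 0.26
Aggregate via t-conorm [max(a, b)]: 0.96

0.96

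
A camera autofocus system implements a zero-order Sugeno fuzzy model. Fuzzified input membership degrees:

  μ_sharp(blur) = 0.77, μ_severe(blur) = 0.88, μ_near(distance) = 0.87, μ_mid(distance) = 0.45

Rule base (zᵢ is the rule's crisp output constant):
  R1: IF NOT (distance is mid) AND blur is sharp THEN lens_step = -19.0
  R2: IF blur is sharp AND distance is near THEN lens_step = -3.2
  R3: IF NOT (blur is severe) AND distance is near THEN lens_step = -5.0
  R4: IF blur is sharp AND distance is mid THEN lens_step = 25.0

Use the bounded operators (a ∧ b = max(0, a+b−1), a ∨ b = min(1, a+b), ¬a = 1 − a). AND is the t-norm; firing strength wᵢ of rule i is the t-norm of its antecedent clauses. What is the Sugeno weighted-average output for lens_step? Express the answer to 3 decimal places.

R1 (z=-19.0): ¬mid=1−0.45=0.55, sharp=0.77; AND[max(0, a+b−1)] → w = 0.32
R2 (z=-3.2): sharp=0.77, near=0.87; AND[max(0, a+b−1)] → w = 0.64
R3 (z=-5.0): ¬severe=1−0.88=0.12, near=0.87; AND[max(0, a+b−1)] → w = 0.00
R4 (z=25.0): sharp=0.77, mid=0.45; AND[max(0, a+b−1)] → w = 0.22
Weighted average = (0.32·-19.0 + 0.64·-3.2 + 0.00·-5.0 + 0.22·25.0) / (0.32 + 0.64 + 0.00 + 0.22)
  = -2.6280 / 1.1800 = -2.227

-2.227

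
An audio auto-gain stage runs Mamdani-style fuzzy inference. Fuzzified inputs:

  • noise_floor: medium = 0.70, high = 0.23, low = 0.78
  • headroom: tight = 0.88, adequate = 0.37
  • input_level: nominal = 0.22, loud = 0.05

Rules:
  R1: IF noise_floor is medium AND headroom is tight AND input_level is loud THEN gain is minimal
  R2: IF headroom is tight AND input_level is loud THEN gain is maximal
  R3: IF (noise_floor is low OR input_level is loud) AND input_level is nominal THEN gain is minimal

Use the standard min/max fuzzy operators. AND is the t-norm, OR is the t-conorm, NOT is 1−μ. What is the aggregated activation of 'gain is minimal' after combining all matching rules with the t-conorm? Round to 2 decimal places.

0.22

R1: medium=0.70, tight=0.88, loud=0.05; AND[min(a, b)] → w = 0.05
R2: tight=0.88, loud=0.05; AND[min(a, b)] → w = 0.05
R3: (low=0.78 OR loud=0.05) = 0.78; AND[min(a, b)] with nominal=0.22 → w = 0.22
Rules with consequent 'minimal': {R1, R3} → strengths 0.05, 0.22
Aggregate via t-conorm [max(a, b)]: 0.22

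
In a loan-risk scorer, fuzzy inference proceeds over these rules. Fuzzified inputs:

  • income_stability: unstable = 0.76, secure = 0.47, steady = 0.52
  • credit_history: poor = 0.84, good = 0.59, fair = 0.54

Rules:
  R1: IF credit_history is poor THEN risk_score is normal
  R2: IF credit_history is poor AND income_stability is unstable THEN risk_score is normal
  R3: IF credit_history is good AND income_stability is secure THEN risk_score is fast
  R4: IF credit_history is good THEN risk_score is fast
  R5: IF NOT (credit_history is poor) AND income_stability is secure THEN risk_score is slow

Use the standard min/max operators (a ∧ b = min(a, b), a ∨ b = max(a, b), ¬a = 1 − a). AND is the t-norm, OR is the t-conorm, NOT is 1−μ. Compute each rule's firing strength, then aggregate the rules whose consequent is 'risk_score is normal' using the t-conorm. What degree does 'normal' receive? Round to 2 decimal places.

R1: poor=0.84 → w = 0.84
R2: poor=0.84, unstable=0.76; AND[min(a, b)] → w = 0.76
R3: good=0.59, secure=0.47; AND[min(a, b)] → w = 0.47
R4: good=0.59 → w = 0.59
R5: ¬poor=1−0.84=0.16, secure=0.47; AND[min(a, b)] → w = 0.16
Rules with consequent 'normal': {R1, R2} → strengths 0.84, 0.76
Aggregate via t-conorm [max(a, b)]: 0.84

0.84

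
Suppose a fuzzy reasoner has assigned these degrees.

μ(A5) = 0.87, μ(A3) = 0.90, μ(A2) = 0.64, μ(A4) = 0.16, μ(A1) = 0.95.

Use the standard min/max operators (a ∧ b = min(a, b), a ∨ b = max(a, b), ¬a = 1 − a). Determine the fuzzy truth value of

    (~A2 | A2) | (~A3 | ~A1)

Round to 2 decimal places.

~A2 = 1 − 0.64 = 0.36
~A2 | A2 = max(a, b) on (0.36, 0.64) = 0.64
~A3 = 1 − 0.90 = 0.10
~A1 = 1 − 0.95 = 0.05
~A3 | ~A1 = max(a, b) on (0.10, 0.05) = 0.10
(~A2 | A2) | (~A3 | ~A1) = max(a, b) on (0.64, 0.10) = 0.64

0.64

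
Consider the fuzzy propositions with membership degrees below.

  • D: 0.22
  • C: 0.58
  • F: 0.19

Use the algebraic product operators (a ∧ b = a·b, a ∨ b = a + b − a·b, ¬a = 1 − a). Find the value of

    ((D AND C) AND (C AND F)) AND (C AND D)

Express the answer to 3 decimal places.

D AND C = a·b on (0.2200, 0.5800) = 0.1276
C AND F = a·b on (0.5800, 0.1900) = 0.1102
(D AND C) AND (C AND F) = a·b on (0.1276, 0.1102) = 0.0141
C AND D = a·b on (0.5800, 0.2200) = 0.1276
((D AND C) AND (C AND F)) AND (C AND D) = a·b on (0.0141, 0.1276) = 0.0018

0.002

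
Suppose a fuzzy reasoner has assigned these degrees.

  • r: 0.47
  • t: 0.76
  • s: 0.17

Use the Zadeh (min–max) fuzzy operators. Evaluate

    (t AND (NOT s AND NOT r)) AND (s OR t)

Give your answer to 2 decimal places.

NOT s = 1 − 0.17 = 0.83
NOT r = 1 − 0.47 = 0.53
NOT s AND NOT r = min(a, b) on (0.83, 0.53) = 0.53
t AND (NOT s AND NOT r) = min(a, b) on (0.76, 0.53) = 0.53
s OR t = max(a, b) on (0.17, 0.76) = 0.76
(t AND (NOT s AND NOT r)) AND (s OR t) = min(a, b) on (0.53, 0.76) = 0.53

0.53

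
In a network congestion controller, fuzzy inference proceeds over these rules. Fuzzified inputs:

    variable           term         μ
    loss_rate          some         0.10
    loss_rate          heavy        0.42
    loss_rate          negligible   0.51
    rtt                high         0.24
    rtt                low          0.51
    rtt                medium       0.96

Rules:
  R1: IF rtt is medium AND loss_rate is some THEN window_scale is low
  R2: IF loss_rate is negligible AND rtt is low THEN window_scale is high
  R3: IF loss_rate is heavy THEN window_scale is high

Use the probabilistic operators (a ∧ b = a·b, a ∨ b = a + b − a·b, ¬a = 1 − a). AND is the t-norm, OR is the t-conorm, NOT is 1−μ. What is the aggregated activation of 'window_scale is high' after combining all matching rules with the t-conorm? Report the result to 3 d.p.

R1: medium=0.96, some=0.10; AND[a·b] → w = 0.0960
R2: negligible=0.51, low=0.51; AND[a·b] → w = 0.2601
R3: heavy=0.42 → w = 0.4200
Rules with consequent 'high': {R2, R3} → strengths 0.2601, 0.4200
Aggregate via t-conorm [a + b − a·b]: 0.5709

0.571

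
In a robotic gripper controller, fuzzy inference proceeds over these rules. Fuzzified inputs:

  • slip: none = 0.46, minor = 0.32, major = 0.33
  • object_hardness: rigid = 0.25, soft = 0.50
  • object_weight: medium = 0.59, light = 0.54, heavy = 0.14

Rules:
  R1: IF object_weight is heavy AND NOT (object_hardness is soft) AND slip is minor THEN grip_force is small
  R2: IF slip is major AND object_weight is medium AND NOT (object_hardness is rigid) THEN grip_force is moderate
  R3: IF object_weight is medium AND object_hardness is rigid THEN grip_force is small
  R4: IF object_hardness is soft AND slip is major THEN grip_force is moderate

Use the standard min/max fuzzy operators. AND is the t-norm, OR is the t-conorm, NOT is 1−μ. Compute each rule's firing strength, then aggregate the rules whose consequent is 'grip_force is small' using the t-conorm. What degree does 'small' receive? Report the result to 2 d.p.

0.25

R1: heavy=0.14, ¬soft=1−0.50=0.50, minor=0.32; AND[min(a, b)] → w = 0.14
R2: major=0.33, medium=0.59, ¬rigid=1−0.25=0.75; AND[min(a, b)] → w = 0.33
R3: medium=0.59, rigid=0.25; AND[min(a, b)] → w = 0.25
R4: soft=0.50, major=0.33; AND[min(a, b)] → w = 0.33
Rules with consequent 'small': {R1, R3} → strengths 0.14, 0.25
Aggregate via t-conorm [max(a, b)]: 0.25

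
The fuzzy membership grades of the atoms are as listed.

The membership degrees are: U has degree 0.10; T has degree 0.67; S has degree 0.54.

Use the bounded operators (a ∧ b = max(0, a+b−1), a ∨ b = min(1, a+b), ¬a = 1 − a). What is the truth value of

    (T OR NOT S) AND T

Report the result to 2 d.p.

0.67

NOT S = 1 − 0.54 = 0.46
T OR NOT S = min(1, a+b) on (0.67, 0.46) = 1.00
(T OR NOT S) AND T = max(0, a+b−1) on (1.00, 0.67) = 0.67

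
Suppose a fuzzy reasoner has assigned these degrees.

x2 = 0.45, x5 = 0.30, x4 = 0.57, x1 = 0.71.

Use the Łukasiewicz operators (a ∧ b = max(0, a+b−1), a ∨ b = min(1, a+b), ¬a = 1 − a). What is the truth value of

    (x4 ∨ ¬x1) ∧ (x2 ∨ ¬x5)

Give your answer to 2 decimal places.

¬x1 = 1 − 0.71 = 0.29
x4 ∨ ¬x1 = min(1, a+b) on (0.57, 0.29) = 0.86
¬x5 = 1 − 0.30 = 0.70
x2 ∨ ¬x5 = min(1, a+b) on (0.45, 0.70) = 1.00
(x4 ∨ ¬x1) ∧ (x2 ∨ ¬x5) = max(0, a+b−1) on (0.86, 1.00) = 0.86

0.86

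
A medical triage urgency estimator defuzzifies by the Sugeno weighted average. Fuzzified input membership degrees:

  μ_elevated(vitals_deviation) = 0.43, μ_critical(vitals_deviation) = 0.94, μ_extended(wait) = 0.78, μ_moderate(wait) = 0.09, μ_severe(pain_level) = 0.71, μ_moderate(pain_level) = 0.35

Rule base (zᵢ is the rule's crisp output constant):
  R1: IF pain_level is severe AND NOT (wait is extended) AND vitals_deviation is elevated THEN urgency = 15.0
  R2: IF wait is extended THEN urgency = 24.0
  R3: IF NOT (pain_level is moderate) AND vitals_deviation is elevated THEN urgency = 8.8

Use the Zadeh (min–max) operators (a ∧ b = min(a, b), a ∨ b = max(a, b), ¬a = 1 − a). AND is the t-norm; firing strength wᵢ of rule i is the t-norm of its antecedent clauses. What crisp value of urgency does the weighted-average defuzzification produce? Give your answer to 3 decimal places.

18.045

R1 (z=15.0): severe=0.71, ¬extended=1−0.78=0.22, elevated=0.43; AND[min(a, b)] → w = 0.22
R2 (z=24.0): extended=0.78 → w = 0.78
R3 (z=8.8): ¬moderate=1−0.35=0.65, elevated=0.43; AND[min(a, b)] → w = 0.43
Weighted average = (0.22·15.0 + 0.78·24.0 + 0.43·8.8) / (0.22 + 0.78 + 0.43)
  = 25.8040 / 1.4300 = 18.045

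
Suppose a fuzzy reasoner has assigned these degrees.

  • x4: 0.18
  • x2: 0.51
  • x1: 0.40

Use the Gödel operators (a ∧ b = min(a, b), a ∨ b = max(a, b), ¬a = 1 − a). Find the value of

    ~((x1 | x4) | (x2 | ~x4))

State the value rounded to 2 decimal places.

0.18

x1 | x4 = max(a, b) on (0.40, 0.18) = 0.40
~x4 = 1 − 0.18 = 0.82
x2 | ~x4 = max(a, b) on (0.51, 0.82) = 0.82
(x1 | x4) | (x2 | ~x4) = max(a, b) on (0.40, 0.82) = 0.82
~((x1 | x4) | (x2 | ~x4)) = 1 − 0.82 = 0.18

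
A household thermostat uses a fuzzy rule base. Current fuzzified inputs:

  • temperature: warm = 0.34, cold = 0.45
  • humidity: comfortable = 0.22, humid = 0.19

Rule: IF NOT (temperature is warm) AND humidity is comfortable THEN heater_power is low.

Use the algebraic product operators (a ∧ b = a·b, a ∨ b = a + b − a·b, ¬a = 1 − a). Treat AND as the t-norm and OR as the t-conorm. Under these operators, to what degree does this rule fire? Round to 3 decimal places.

0.145

firing strength: ¬warm=1−0.34=0.66, comfortable=0.22; AND[a·b] → w = 0.1452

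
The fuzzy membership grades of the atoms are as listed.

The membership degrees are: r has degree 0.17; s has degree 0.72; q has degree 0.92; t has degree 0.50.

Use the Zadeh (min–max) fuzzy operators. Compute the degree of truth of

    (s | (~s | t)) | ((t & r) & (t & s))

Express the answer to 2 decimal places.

~s = 1 − 0.72 = 0.28
~s | t = max(a, b) on (0.28, 0.50) = 0.50
s | (~s | t) = max(a, b) on (0.72, 0.50) = 0.72
t & r = min(a, b) on (0.50, 0.17) = 0.17
t & s = min(a, b) on (0.50, 0.72) = 0.50
(t & r) & (t & s) = min(a, b) on (0.17, 0.50) = 0.17
(s | (~s | t)) | ((t & r) & (t & s)) = max(a, b) on (0.72, 0.17) = 0.72

0.72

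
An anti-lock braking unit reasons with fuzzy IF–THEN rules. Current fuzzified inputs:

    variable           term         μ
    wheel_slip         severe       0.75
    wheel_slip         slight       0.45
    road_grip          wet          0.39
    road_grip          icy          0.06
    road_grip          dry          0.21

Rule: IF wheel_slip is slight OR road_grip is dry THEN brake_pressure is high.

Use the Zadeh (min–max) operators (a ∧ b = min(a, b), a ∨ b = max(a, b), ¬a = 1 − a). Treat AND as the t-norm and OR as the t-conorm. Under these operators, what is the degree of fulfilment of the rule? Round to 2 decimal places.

firing strength: slight=0.45, dry=0.21; OR[max(a, b)] → w = 0.45

0.45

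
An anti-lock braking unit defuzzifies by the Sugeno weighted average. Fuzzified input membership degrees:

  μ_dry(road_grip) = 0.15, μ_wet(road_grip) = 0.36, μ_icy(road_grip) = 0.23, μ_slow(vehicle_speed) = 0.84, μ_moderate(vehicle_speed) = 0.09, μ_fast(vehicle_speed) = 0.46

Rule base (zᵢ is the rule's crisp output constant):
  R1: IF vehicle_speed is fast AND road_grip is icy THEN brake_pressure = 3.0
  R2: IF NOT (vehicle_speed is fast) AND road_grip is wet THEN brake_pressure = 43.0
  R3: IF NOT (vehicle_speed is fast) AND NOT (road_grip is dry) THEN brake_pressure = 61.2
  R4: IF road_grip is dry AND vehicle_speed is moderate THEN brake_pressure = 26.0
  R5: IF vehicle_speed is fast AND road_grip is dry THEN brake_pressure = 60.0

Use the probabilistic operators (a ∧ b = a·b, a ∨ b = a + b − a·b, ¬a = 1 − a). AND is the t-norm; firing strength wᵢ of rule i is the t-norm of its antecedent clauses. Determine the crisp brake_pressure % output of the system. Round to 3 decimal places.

49.018

R1 (z=3.0): fast=0.46, icy=0.23; AND[a·b] → w = 0.1058
R2 (z=43.0): ¬fast=1−0.46=0.54, wet=0.36; AND[a·b] → w = 0.1944
R3 (z=61.2): ¬fast=1−0.46=0.54, ¬dry=1−0.15=0.85; AND[a·b] → w = 0.4590
R4 (z=26.0): dry=0.15, moderate=0.09; AND[a·b] → w = 0.0135
R5 (z=60.0): fast=0.46, dry=0.15; AND[a·b] → w = 0.0690
Weighted average = (0.1058·3.0 + 0.1944·43.0 + 0.4590·61.2 + 0.0135·26.0 + 0.0690·60.0) / (0.1058 + 0.1944 + 0.4590 + 0.0135 + 0.0690)
  = 41.2584 / 0.8417 = 49.018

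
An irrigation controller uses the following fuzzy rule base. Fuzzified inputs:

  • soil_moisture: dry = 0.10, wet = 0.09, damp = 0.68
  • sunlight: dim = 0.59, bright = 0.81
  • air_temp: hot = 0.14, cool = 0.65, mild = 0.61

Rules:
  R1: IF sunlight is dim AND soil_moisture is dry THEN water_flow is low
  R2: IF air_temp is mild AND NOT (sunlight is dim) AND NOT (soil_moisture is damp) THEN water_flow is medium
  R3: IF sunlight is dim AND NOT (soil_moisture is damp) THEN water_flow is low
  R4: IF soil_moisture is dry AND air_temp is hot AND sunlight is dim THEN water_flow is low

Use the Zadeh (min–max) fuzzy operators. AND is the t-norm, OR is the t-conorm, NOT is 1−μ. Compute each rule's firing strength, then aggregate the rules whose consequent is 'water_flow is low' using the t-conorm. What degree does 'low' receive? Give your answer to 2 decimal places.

0.32

R1: dim=0.59, dry=0.10; AND[min(a, b)] → w = 0.10
R2: mild=0.61, ¬dim=1−0.59=0.41, ¬damp=1−0.68=0.32; AND[min(a, b)] → w = 0.32
R3: dim=0.59, ¬damp=1−0.68=0.32; AND[min(a, b)] → w = 0.32
R4: dry=0.10, hot=0.14, dim=0.59; AND[min(a, b)] → w = 0.10
Rules with consequent 'low': {R1, R3, R4} → strengths 0.10, 0.32, 0.10
Aggregate via t-conorm [max(a, b)]: 0.32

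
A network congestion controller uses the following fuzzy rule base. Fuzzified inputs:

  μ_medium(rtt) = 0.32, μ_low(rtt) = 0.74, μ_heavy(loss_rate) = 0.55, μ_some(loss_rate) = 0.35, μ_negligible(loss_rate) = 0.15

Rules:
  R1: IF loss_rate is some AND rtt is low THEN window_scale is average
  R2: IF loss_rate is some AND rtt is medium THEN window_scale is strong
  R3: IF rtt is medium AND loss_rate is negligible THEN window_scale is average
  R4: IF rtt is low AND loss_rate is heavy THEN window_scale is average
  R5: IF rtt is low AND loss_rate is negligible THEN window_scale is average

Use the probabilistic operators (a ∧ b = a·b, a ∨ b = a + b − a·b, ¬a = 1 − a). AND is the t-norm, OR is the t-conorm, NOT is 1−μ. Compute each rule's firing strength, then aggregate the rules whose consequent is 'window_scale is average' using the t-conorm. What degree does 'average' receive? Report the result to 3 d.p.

0.628

R1: some=0.35, low=0.74; AND[a·b] → w = 0.2590
R2: some=0.35, medium=0.32; AND[a·b] → w = 0.1120
R3: medium=0.32, negligible=0.15; AND[a·b] → w = 0.0480
R4: low=0.74, heavy=0.55; AND[a·b] → w = 0.4070
R5: low=0.74, negligible=0.15; AND[a·b] → w = 0.1110
Rules with consequent 'average': {R1, R3, R4, R5} → strengths 0.2590, 0.0480, 0.4070, 0.1110
Aggregate via t-conorm [a + b − a·b]: 0.6281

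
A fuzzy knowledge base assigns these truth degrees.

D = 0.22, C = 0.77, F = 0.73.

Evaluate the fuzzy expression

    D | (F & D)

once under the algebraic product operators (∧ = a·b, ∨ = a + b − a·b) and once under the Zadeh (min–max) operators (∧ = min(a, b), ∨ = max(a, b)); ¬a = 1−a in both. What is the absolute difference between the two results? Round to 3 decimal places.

0.125

Under algebraic product:
  F & D = a·b on (0.7300, 0.2200) = 0.1606
  D | (F & D) = a + b − a·b on (0.2200, 0.1606) = 0.3453
  → value = 0.3453
Under Zadeh (min–max):
  F & D = min(a, b) on (0.73, 0.22) = 0.22
  D | (F & D) = max(a, b) on (0.22, 0.22) = 0.22
  → value = 0.2200
|0.3453 − 0.2200| = 0.125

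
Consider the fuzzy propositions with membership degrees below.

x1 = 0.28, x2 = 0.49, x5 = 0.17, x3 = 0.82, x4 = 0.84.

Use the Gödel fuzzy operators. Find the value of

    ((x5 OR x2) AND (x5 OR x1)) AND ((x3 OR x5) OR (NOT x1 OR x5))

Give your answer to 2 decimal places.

0.28

x5 OR x2 = max(a, b) on (0.17, 0.49) = 0.49
x5 OR x1 = max(a, b) on (0.17, 0.28) = 0.28
(x5 OR x2) AND (x5 OR x1) = min(a, b) on (0.49, 0.28) = 0.28
x3 OR x5 = max(a, b) on (0.82, 0.17) = 0.82
NOT x1 = 1 − 0.28 = 0.72
NOT x1 OR x5 = max(a, b) on (0.72, 0.17) = 0.72
(x3 OR x5) OR (NOT x1 OR x5) = max(a, b) on (0.82, 0.72) = 0.82
((x5 OR x2) AND (x5 OR x1)) AND ((x3 OR x5) OR (NOT x1 OR x5)) = min(a, b) on (0.28, 0.82) = 0.28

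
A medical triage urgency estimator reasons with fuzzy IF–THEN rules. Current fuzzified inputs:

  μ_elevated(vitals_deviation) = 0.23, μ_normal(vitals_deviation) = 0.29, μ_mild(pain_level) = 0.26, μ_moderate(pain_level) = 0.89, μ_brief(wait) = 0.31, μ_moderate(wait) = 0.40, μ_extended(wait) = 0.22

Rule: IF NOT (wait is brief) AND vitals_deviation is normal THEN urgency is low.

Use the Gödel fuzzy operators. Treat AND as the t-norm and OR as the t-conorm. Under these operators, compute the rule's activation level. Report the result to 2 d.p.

0.29

firing strength: ¬brief=1−0.31=0.69, normal=0.29; AND[min(a, b)] → w = 0.29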